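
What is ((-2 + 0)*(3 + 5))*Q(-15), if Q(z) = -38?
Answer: 608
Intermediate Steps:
((-2 + 0)*(3 + 5))*Q(-15) = ((-2 + 0)*(3 + 5))*(-38) = -2*8*(-38) = -16*(-38) = 608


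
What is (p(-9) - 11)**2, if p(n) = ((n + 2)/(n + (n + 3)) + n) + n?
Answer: 183184/225 ≈ 814.15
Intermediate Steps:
p(n) = 2*n + (2 + n)/(3 + 2*n) (p(n) = ((2 + n)/(n + (3 + n)) + n) + n = ((2 + n)/(3 + 2*n) + n) + n = (n + (2 + n)/(3 + 2*n)) + n = 2*n + (2 + n)/(3 + 2*n))
(p(-9) - 11)**2 = ((2 + 4*(-9)**2 + 7*(-9))/(3 + 2*(-9)) - 11)**2 = ((2 + 4*81 - 63)/(3 - 18) - 11)**2 = ((2 + 324 - 63)/(-15) - 11)**2 = (-1/15*263 - 11)**2 = (-263/15 - 11)**2 = (-428/15)**2 = 183184/225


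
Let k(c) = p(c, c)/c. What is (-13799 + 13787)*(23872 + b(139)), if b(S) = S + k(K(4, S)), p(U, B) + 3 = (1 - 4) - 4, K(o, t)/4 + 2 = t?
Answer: -39474054/137 ≈ -2.8813e+5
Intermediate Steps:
K(o, t) = -8 + 4*t
p(U, B) = -10 (p(U, B) = -3 + ((1 - 4) - 4) = -3 + (-3 - 4) = -3 - 7 = -10)
k(c) = -10/c
b(S) = S - 10/(-8 + 4*S)
(-13799 + 13787)*(23872 + b(139)) = (-13799 + 13787)*(23872 + (-5/2 + 139*(-2 + 139))/(-2 + 139)) = -12*(23872 + (-5/2 + 139*137)/137) = -12*(23872 + (-5/2 + 19043)/137) = -12*(23872 + (1/137)*(38081/2)) = -12*(23872 + 38081/274) = -12*6579009/274 = -39474054/137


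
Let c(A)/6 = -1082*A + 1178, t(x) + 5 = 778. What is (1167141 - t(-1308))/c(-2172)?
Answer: 291592/3526923 ≈ 0.082676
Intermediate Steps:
t(x) = 773 (t(x) = -5 + 778 = 773)
c(A) = 7068 - 6492*A (c(A) = 6*(-1082*A + 1178) = 6*(1178 - 1082*A) = 7068 - 6492*A)
(1167141 - t(-1308))/c(-2172) = (1167141 - 1*773)/(7068 - 6492*(-2172)) = (1167141 - 773)/(7068 + 14100624) = 1166368/14107692 = 1166368*(1/14107692) = 291592/3526923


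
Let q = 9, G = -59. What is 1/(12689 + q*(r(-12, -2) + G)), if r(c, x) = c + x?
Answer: 1/12032 ≈ 8.3112e-5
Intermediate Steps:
1/(12689 + q*(r(-12, -2) + G)) = 1/(12689 + 9*((-12 - 2) - 59)) = 1/(12689 + 9*(-14 - 59)) = 1/(12689 + 9*(-73)) = 1/(12689 - 657) = 1/12032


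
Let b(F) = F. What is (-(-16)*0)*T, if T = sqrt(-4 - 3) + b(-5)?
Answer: 0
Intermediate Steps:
T = -5 + I*sqrt(7) (T = sqrt(-4 - 3) - 5 = sqrt(-7) - 5 = I*sqrt(7) - 5 = -5 + I*sqrt(7) ≈ -5.0 + 2.6458*I)
(-(-16)*0)*T = (-(-16)*0)*(-5 + I*sqrt(7)) = (-4*0)*(-5 + I*sqrt(7)) = 0*(-5 + I*sqrt(7)) = 0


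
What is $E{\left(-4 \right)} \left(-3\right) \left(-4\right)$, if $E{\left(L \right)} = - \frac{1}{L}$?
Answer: $3$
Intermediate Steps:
$E{\left(-4 \right)} \left(-3\right) \left(-4\right) = - \frac{1}{-4} \left(-3\right) \left(-4\right) = \left(-1\right) \left(- \frac{1}{4}\right) \left(-3\right) \left(-4\right) = \frac{1}{4} \left(-3\right) \left(-4\right) = \left(- \frac{3}{4}\right) \left(-4\right) = 3$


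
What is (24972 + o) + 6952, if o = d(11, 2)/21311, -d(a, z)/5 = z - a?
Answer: 680332409/21311 ≈ 31924.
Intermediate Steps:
d(a, z) = -5*z + 5*a (d(a, z) = -5*(z - a) = -5*z + 5*a)
o = 45/21311 (o = (-5*2 + 5*11)/21311 = (-10 + 55)*(1/21311) = 45*(1/21311) = 45/21311 ≈ 0.0021116)
(24972 + o) + 6952 = (24972 + 45/21311) + 6952 = 532178337/21311 + 6952 = 680332409/21311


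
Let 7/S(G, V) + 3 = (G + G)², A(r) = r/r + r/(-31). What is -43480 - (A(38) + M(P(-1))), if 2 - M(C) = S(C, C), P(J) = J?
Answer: -1347718/31 ≈ -43475.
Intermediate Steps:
A(r) = 1 - r/31 (A(r) = 1 + r*(-1/31) = 1 - r/31)
S(G, V) = 7/(-3 + 4*G²) (S(G, V) = 7/(-3 + (G + G)²) = 7/(-3 + (2*G)²) = 7/(-3 + 4*G²))
M(C) = 2 - 7/(-3 + 4*C²)
-43480 - (A(38) + M(P(-1))) = -43480 - ((1 - 1/31*38) + (-13 + 8*(-1)²)/(-3 + 4*(-1)²)) = -43480 - ((1 - 38/31) + (-13 + 8*1)/(-3 + 4*1)) = -43480 - (-7/31 + (-13 + 8)/(-3 + 4)) = -43480 - (-7/31 - 5/1) = -43480 - (-7/31 + 1*(-5)) = -43480 - (-7/31 - 5) = -43480 - 1*(-162/31) = -43480 + 162/31 = -1347718/31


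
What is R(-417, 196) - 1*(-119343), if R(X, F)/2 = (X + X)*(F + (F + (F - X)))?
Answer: -1556997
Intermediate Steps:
R(X, F) = 4*X*(-X + 3*F) (R(X, F) = 2*((X + X)*(F + (F + (F - X)))) = 2*((2*X)*(F + (-X + 2*F))) = 2*((2*X)*(-X + 3*F)) = 2*(2*X*(-X + 3*F)) = 4*X*(-X + 3*F))
R(-417, 196) - 1*(-119343) = 4*(-417)*(-1*(-417) + 3*196) - 1*(-119343) = 4*(-417)*(417 + 588) + 119343 = 4*(-417)*1005 + 119343 = -1676340 + 119343 = -1556997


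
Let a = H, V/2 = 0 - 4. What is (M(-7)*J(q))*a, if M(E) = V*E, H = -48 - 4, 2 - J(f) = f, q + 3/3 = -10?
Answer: -37856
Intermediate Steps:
q = -11 (q = -1 - 10 = -11)
J(f) = 2 - f
V = -8 (V = 2*(0 - 4) = 2*(-4) = -8)
H = -52
a = -52
M(E) = -8*E
(M(-7)*J(q))*a = ((-8*(-7))*(2 - 1*(-11)))*(-52) = (56*(2 + 11))*(-52) = (56*13)*(-52) = 728*(-52) = -37856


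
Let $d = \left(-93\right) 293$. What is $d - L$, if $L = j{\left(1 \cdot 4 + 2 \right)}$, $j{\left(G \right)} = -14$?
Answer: $-27235$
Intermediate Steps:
$L = -14$
$d = -27249$
$d - L = -27249 - -14 = -27249 + 14 = -27235$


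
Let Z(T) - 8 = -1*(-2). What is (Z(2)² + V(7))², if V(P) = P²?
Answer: 22201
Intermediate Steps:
Z(T) = 10 (Z(T) = 8 - 1*(-2) = 8 + 2 = 10)
(Z(2)² + V(7))² = (10² + 7²)² = (100 + 49)² = 149² = 22201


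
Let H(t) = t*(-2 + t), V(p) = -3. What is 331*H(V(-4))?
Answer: 4965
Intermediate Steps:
331*H(V(-4)) = 331*(-3*(-2 - 3)) = 331*(-3*(-5)) = 331*15 = 4965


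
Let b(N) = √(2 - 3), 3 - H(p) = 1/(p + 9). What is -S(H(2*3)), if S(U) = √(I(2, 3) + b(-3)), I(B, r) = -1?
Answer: -√(-1 + I) ≈ -0.45509 - 1.0987*I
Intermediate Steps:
H(p) = 3 - 1/(9 + p) (H(p) = 3 - 1/(p + 9) = 3 - 1/(9 + p))
b(N) = I (b(N) = √(-1) = I)
S(U) = √(-1 + I)
-S(H(2*3)) = -√(-1 + I)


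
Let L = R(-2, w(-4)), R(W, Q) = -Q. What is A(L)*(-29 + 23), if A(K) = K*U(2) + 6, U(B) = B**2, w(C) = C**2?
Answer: 348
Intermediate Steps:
L = -16 (L = -1*(-4)**2 = -1*16 = -16)
A(K) = 6 + 4*K (A(K) = K*2**2 + 6 = K*4 + 6 = 4*K + 6 = 6 + 4*K)
A(L)*(-29 + 23) = (6 + 4*(-16))*(-29 + 23) = (6 - 64)*(-6) = -58*(-6) = 348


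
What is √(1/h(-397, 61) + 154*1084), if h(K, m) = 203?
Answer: √6879265827/203 ≈ 408.58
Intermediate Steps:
√(1/h(-397, 61) + 154*1084) = √(1/203 + 154*1084) = √(1/203 + 166936) = √(33888009/203) = √6879265827/203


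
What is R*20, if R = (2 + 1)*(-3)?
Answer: -180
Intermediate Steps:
R = -9 (R = 3*(-3) = -9)
R*20 = -9*20 = -180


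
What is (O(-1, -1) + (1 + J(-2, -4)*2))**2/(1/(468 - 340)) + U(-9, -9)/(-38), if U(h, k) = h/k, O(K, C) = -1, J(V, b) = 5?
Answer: 486399/38 ≈ 12800.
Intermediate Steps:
(O(-1, -1) + (1 + J(-2, -4)*2))**2/(1/(468 - 340)) + U(-9, -9)/(-38) = (-1 + (1 + 5*2))**2/(1/(468 - 340)) - 9/(-9)/(-38) = (-1 + (1 + 10))**2/(1/128) - 9*(-1/9)*(-1/38) = (-1 + 11)**2/(1/128) + 1*(-1/38) = 10**2*128 - 1/38 = 100*128 - 1/38 = 12800 - 1/38 = 486399/38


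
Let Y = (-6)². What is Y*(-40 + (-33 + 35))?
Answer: -1368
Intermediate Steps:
Y = 36
Y*(-40 + (-33 + 35)) = 36*(-40 + (-33 + 35)) = 36*(-40 + 2) = 36*(-38) = -1368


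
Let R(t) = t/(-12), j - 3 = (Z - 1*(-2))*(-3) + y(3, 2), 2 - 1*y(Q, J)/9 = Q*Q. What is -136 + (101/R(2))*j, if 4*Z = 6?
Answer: 42587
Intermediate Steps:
y(Q, J) = 18 - 9*Q² (y(Q, J) = 18 - 9*Q*Q = 18 - 9*Q²)
Z = 3/2 (Z = (¼)*6 = 3/2 ≈ 1.5000)
j = -141/2 (j = 3 + ((3/2 - 1*(-2))*(-3) + (18 - 9*3²)) = 3 + ((3/2 + 2)*(-3) + (18 - 9*9)) = 3 + ((7/2)*(-3) + (18 - 81)) = 3 + (-21/2 - 63) = 3 - 147/2 = -141/2 ≈ -70.500)
R(t) = -t/12 (R(t) = t*(-1/12) = -t/12)
-136 + (101/R(2))*j = -136 + (101/((-1/12*2)))*(-141/2) = -136 + (101/(-⅙))*(-141/2) = -136 + (101*(-6))*(-141/2) = -136 - 606*(-141/2) = -136 + 42723 = 42587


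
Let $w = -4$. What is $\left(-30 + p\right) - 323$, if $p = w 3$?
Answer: $-365$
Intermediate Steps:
$p = -12$ ($p = \left(-4\right) 3 = -12$)
$\left(-30 + p\right) - 323 = \left(-30 - 12\right) - 323 = -42 - 323 = -365$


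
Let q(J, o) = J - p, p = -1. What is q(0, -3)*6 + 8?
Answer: 14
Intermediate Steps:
q(J, o) = 1 + J (q(J, o) = J - 1*(-1) = J + 1 = 1 + J)
q(0, -3)*6 + 8 = (1 + 0)*6 + 8 = 1*6 + 8 = 6 + 8 = 14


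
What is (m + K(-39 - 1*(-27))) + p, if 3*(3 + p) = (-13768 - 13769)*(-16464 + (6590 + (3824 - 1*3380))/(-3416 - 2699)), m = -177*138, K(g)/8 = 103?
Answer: 924037707951/6115 ≈ 1.5111e+8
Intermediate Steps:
K(g) = 824 (K(g) = 8*103 = 824)
m = -24426
p = 924182034181/6115 (p = -3 + ((-13768 - 13769)*(-16464 + (6590 + (3824 - 1*3380))/(-3416 - 2699)))/3 = -3 + (-27537*(-16464 + (6590 + (3824 - 3380))/(-6115)))/3 = -3 + (-27537*(-16464 + (6590 + 444)*(-1/6115)))/3 = -3 + (-27537*(-16464 + 7034*(-1/6115)))/3 = -3 + (-27537*(-16464 - 7034/6115))/3 = -3 + (-27537*(-100684394/6115))/3 = -3 + (1/3)*(2772546157578/6115) = -3 + 924182052526/6115 = 924182034181/6115 ≈ 1.5113e+8)
(m + K(-39 - 1*(-27))) + p = (-24426 + 824) + 924182034181/6115 = -23602 + 924182034181/6115 = 924037707951/6115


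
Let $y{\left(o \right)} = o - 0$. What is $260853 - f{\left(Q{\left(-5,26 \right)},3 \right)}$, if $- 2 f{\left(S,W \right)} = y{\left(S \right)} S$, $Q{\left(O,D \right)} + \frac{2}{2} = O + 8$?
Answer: $260855$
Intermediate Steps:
$y{\left(o \right)} = o$ ($y{\left(o \right)} = o + 0 = o$)
$Q{\left(O,D \right)} = 7 + O$ ($Q{\left(O,D \right)} = -1 + \left(O + 8\right) = -1 + \left(8 + O\right) = 7 + O$)
$f{\left(S,W \right)} = - \frac{S^{2}}{2}$ ($f{\left(S,W \right)} = - \frac{S S}{2} = - \frac{S^{2}}{2}$)
$260853 - f{\left(Q{\left(-5,26 \right)},3 \right)} = 260853 - - \frac{\left(7 - 5\right)^{2}}{2} = 260853 - - \frac{2^{2}}{2} = 260853 - \left(- \frac{1}{2}\right) 4 = 260853 - -2 = 260853 + 2 = 260855$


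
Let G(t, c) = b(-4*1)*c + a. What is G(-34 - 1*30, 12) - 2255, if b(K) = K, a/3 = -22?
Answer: -2369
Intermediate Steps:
a = -66 (a = 3*(-22) = -66)
G(t, c) = -66 - 4*c (G(t, c) = (-4*1)*c - 66 = -4*c - 66 = -66 - 4*c)
G(-34 - 1*30, 12) - 2255 = (-66 - 4*12) - 2255 = (-66 - 48) - 2255 = -114 - 2255 = -2369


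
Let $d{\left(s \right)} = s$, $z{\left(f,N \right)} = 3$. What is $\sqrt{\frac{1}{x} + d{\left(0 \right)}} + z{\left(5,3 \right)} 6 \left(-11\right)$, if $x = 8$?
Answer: $-198 + \frac{\sqrt{2}}{4} \approx -197.65$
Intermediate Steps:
$\sqrt{\frac{1}{x} + d{\left(0 \right)}} + z{\left(5,3 \right)} 6 \left(-11\right) = \sqrt{\frac{1}{8} + 0} + 3 \cdot 6 \left(-11\right) = \sqrt{\frac{1}{8} + 0} + 18 \left(-11\right) = \sqrt{\frac{1}{8}} - 198 = \frac{\sqrt{2}}{4} - 198 = -198 + \frac{\sqrt{2}}{4}$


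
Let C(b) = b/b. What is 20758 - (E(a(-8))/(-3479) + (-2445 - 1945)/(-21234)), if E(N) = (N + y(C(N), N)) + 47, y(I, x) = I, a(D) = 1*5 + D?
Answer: 766721600954/36936543 ≈ 20758.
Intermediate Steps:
a(D) = 5 + D
C(b) = 1
E(N) = 48 + N (E(N) = (N + 1) + 47 = (1 + N) + 47 = 48 + N)
20758 - (E(a(-8))/(-3479) + (-2445 - 1945)/(-21234)) = 20758 - ((48 + (5 - 8))/(-3479) + (-2445 - 1945)/(-21234)) = 20758 - ((48 - 3)*(-1/3479) - 4390*(-1/21234)) = 20758 - (45*(-1/3479) + 2195/10617) = 20758 - (-45/3479 + 2195/10617) = 20758 - 1*7158640/36936543 = 20758 - 7158640/36936543 = 766721600954/36936543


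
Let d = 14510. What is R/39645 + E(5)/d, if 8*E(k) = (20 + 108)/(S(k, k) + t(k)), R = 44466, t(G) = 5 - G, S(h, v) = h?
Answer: 107554754/95874825 ≈ 1.1218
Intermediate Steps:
E(k) = 16/5 (E(k) = ((20 + 108)/(k + (5 - k)))/8 = (128/5)/8 = (128*(⅕))/8 = (⅛)*(128/5) = 16/5)
R/39645 + E(5)/d = 44466/39645 + (16/5)/14510 = 44466*(1/39645) + (16/5)*(1/14510) = 14822/13215 + 8/36275 = 107554754/95874825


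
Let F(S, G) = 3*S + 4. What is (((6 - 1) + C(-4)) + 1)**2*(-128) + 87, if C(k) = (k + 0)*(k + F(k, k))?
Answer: -373161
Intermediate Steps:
F(S, G) = 4 + 3*S
C(k) = k*(4 + 4*k) (C(k) = (k + 0)*(k + (4 + 3*k)) = k*(4 + 4*k))
(((6 - 1) + C(-4)) + 1)**2*(-128) + 87 = (((6 - 1) + 4*(-4)*(1 - 4)) + 1)**2*(-128) + 87 = ((5 + 4*(-4)*(-3)) + 1)**2*(-128) + 87 = ((5 + 48) + 1)**2*(-128) + 87 = (53 + 1)**2*(-128) + 87 = 54**2*(-128) + 87 = 2916*(-128) + 87 = -373248 + 87 = -373161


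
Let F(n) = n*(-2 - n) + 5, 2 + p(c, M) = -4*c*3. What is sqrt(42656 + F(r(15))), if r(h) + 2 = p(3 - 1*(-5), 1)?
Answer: sqrt(32861) ≈ 181.28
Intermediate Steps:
p(c, M) = -2 - 12*c (p(c, M) = -2 - 4*c*3 = -2 - 12*c)
r(h) = -100 (r(h) = -2 + (-2 - 12*(3 - 1*(-5))) = -2 + (-2 - 12*(3 + 5)) = -2 + (-2 - 12*8) = -2 + (-2 - 96) = -2 - 98 = -100)
F(n) = 5 + n*(-2 - n)
sqrt(42656 + F(r(15))) = sqrt(42656 + (5 - 1*(-100)**2 - 2*(-100))) = sqrt(42656 + (5 - 1*10000 + 200)) = sqrt(42656 + (5 - 10000 + 200)) = sqrt(42656 - 9795) = sqrt(32861)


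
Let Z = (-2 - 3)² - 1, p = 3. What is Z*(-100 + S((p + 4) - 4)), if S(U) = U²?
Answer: -2184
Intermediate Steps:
Z = 24 (Z = (-5)² - 1 = 25 - 1 = 24)
Z*(-100 + S((p + 4) - 4)) = 24*(-100 + ((3 + 4) - 4)²) = 24*(-100 + (7 - 4)²) = 24*(-100 + 3²) = 24*(-100 + 9) = 24*(-91) = -2184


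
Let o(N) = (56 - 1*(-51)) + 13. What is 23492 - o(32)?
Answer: 23372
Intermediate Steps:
o(N) = 120 (o(N) = (56 + 51) + 13 = 107 + 13 = 120)
23492 - o(32) = 23492 - 1*120 = 23492 - 120 = 23372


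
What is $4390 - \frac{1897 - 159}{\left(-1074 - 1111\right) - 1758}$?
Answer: $\frac{17311508}{3943} \approx 4390.4$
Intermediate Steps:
$4390 - \frac{1897 - 159}{\left(-1074 - 1111\right) - 1758} = 4390 - \frac{1738}{-2185 - 1758} = 4390 - \frac{1738}{-3943} = 4390 - 1738 \left(- \frac{1}{3943}\right) = 4390 - - \frac{1738}{3943} = 4390 + \frac{1738}{3943} = \frac{17311508}{3943}$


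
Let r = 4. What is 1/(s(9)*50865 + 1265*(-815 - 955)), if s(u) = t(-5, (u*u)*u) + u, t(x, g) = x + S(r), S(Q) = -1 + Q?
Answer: -1/1882995 ≈ -5.3107e-7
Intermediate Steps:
t(x, g) = 3 + x (t(x, g) = x + (-1 + 4) = x + 3 = 3 + x)
s(u) = -2 + u (s(u) = (3 - 5) + u = -2 + u)
1/(s(9)*50865 + 1265*(-815 - 955)) = 1/((-2 + 9)*50865 + 1265*(-815 - 955)) = 1/(7*50865 + 1265*(-1770)) = 1/(356055 - 2239050) = 1/(-1882995) = -1/1882995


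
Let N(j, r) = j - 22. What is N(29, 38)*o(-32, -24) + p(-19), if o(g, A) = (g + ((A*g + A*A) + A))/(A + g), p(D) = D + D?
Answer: -199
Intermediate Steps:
p(D) = 2*D
N(j, r) = -22 + j
o(g, A) = (A + g + A**2 + A*g)/(A + g) (o(g, A) = (g + ((A*g + A**2) + A))/(A + g) = (g + ((A**2 + A*g) + A))/(A + g) = (g + (A + A**2 + A*g))/(A + g) = (A + g + A**2 + A*g)/(A + g))
N(29, 38)*o(-32, -24) + p(-19) = (-22 + 29)*(1 - 24) + 2*(-19) = 7*(-23) - 38 = -161 - 38 = -199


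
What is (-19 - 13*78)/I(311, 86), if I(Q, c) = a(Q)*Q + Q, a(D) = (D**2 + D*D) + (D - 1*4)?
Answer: -1033/60256250 ≈ -1.7143e-5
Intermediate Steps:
a(D) = -4 + D + 2*D**2 (a(D) = (D**2 + D**2) + (D - 4) = 2*D**2 + (-4 + D) = -4 + D + 2*D**2)
I(Q, c) = Q + Q*(-4 + Q + 2*Q**2) (I(Q, c) = (-4 + Q + 2*Q**2)*Q + Q = Q*(-4 + Q + 2*Q**2) + Q = Q + Q*(-4 + Q + 2*Q**2))
(-19 - 13*78)/I(311, 86) = (-19 - 13*78)/((311*(-3 + 311 + 2*311**2))) = (-19 - 1014)/((311*(-3 + 311 + 2*96721))) = -1033*1/(311*(-3 + 311 + 193442)) = -1033/(311*193750) = -1033/60256250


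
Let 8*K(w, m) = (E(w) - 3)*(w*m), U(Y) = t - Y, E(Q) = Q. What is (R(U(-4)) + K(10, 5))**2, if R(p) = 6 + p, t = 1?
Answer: 47961/16 ≈ 2997.6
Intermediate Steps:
U(Y) = 1 - Y
K(w, m) = m*w*(-3 + w)/8 (K(w, m) = ((w - 3)*(w*m))/8 = ((-3 + w)*(m*w))/8 = (m*w*(-3 + w))/8 = m*w*(-3 + w)/8)
(R(U(-4)) + K(10, 5))**2 = ((6 + (1 - 1*(-4))) + (1/8)*5*10*(-3 + 10))**2 = ((6 + (1 + 4)) + (1/8)*5*10*7)**2 = ((6 + 5) + 175/4)**2 = (11 + 175/4)**2 = (219/4)**2 = 47961/16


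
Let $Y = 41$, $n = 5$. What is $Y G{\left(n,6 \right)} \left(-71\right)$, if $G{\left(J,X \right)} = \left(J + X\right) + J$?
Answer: $-46576$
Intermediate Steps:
$G{\left(J,X \right)} = X + 2 J$
$Y G{\left(n,6 \right)} \left(-71\right) = 41 \left(6 + 2 \cdot 5\right) \left(-71\right) = 41 \left(6 + 10\right) \left(-71\right) = 41 \cdot 16 \left(-71\right) = 656 \left(-71\right) = -46576$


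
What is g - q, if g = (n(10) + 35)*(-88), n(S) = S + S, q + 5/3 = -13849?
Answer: 27032/3 ≈ 9010.7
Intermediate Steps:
q = -41552/3 (q = -5/3 - 13849 = -41552/3 ≈ -13851.)
n(S) = 2*S
g = -4840 (g = (2*10 + 35)*(-88) = (20 + 35)*(-88) = 55*(-88) = -4840)
g - q = -4840 - 1*(-41552/3) = -4840 + 41552/3 = 27032/3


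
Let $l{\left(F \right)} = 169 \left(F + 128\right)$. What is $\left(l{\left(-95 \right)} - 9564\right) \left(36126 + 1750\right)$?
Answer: $-151011612$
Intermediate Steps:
$l{\left(F \right)} = 21632 + 169 F$ ($l{\left(F \right)} = 169 \left(128 + F\right) = 21632 + 169 F$)
$\left(l{\left(-95 \right)} - 9564\right) \left(36126 + 1750\right) = \left(\left(21632 + 169 \left(-95\right)\right) - 9564\right) \left(36126 + 1750\right) = \left(\left(21632 - 16055\right) - 9564\right) 37876 = \left(5577 - 9564\right) 37876 = \left(-3987\right) 37876 = -151011612$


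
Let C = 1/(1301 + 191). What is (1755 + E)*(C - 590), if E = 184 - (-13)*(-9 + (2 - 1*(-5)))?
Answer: -1683973727/1492 ≈ -1.1287e+6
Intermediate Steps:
C = 1/1492 ≈ 0.00067024
E = 158 (E = 184 - (-13)*(-9 + (2 + 5)) = 184 - (-13)*(-9 + 7) = 184 - (-13)*(-2) = 184 - 1*26 = 184 - 26 = 158)
(1755 + E)*(C - 590) = (1755 + 158)*(1/1492 - 590) = 1913*(-880279/1492) = -1683973727/1492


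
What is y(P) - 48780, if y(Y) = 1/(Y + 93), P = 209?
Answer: -14731559/302 ≈ -48780.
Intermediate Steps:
y(Y) = 1/(93 + Y)
y(P) - 48780 = 1/(93 + 209) - 48780 = 1/302 - 48780 = -14731559/302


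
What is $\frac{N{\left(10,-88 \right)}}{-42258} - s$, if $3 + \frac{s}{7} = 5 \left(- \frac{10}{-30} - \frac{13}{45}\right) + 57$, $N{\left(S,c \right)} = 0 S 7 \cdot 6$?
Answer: $- \frac{3416}{9} \approx -379.56$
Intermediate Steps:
$N{\left(S,c \right)} = 0$ ($N{\left(S,c \right)} = 0 \cdot 7 \cdot 6 = 0 \cdot 6 = 0$)
$s = \frac{3416}{9}$ ($s = -21 + 7 \left(5 \left(- \frac{10}{-30} - \frac{13}{45}\right) + 57\right) = -21 + 7 \left(5 \left(\left(-10\right) \left(- \frac{1}{30}\right) - \frac{13}{45}\right) + 57\right) = -21 + 7 \left(5 \left(\frac{1}{3} - \frac{13}{45}\right) + 57\right) = -21 + 7 \left(5 \cdot \frac{2}{45} + 57\right) = -21 + 7 \left(\frac{2}{9} + 57\right) = -21 + 7 \cdot \frac{515}{9} = -21 + \frac{3605}{9} = \frac{3416}{9} \approx 379.56$)
$\frac{N{\left(10,-88 \right)}}{-42258} - s = \frac{0}{-42258} - \frac{3416}{9} = 0 \left(- \frac{1}{42258}\right) - \frac{3416}{9} = 0 - \frac{3416}{9} = - \frac{3416}{9}$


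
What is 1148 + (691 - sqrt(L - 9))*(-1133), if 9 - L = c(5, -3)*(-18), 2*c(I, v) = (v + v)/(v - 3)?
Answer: -778356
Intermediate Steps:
c(I, v) = v/(-3 + v) (c(I, v) = ((v + v)/(v - 3))/2 = ((2*v)/(-3 + v))/2 = (2*v/(-3 + v))/2 = v/(-3 + v))
L = 18 (L = 9 - (-3/(-3 - 3))*(-18) = 9 - (-3/(-6))*(-18) = 9 - (-3*(-1/6))*(-18) = 9 - (-18)/2 = 9 - 1*(-9) = 9 + 9 = 18)
1148 + (691 - sqrt(L - 9))*(-1133) = 1148 + (691 - sqrt(18 - 9))*(-1133) = 1148 + (691 - sqrt(9))*(-1133) = 1148 + (691 - 1*3)*(-1133) = 1148 + (691 - 3)*(-1133) = 1148 + 688*(-1133) = 1148 - 779504 = -778356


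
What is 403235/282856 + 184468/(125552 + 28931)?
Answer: 16352976159/6242349064 ≈ 2.6197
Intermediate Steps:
403235/282856 + 184468/(125552 + 28931) = 403235*(1/282856) + 184468/154483 = 57605/40408 + 184468*(1/154483) = 57605/40408 + 184468/154483 = 16352976159/6242349064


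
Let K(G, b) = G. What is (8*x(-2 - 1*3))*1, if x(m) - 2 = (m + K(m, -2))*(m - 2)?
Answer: 576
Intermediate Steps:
x(m) = 2 + 2*m*(-2 + m) (x(m) = 2 + (m + m)*(m - 2) = 2 + (2*m)*(-2 + m) = 2 + 2*m*(-2 + m))
(8*x(-2 - 1*3))*1 = (8*(2 - 4*(-2 - 1*3) + 2*(-2 - 1*3)²))*1 = (8*(2 - 4*(-2 - 3) + 2*(-2 - 3)²))*1 = (8*(2 - 4*(-5) + 2*(-5)²))*1 = (8*(2 + 20 + 2*25))*1 = (8*(2 + 20 + 50))*1 = (8*72)*1 = 576*1 = 576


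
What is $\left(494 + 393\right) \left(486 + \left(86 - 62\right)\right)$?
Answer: $452370$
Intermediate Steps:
$\left(494 + 393\right) \left(486 + \left(86 - 62\right)\right) = 887 \left(486 + \left(86 - 62\right)\right) = 887 \left(486 + 24\right) = 887 \cdot 510 = 452370$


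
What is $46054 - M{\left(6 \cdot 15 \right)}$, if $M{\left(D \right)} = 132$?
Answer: $45922$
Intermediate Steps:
$46054 - M{\left(6 \cdot 15 \right)} = 46054 - 132 = 45922$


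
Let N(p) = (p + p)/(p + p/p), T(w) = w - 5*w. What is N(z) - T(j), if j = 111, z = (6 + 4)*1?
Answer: 4904/11 ≈ 445.82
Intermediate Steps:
z = 10 (z = 10*1 = 10)
T(w) = -4*w
N(p) = 2*p/(1 + p) (N(p) = (2*p)/(p + 1) = (2*p)/(1 + p) = 2*p/(1 + p))
N(z) - T(j) = 2*10/(1 + 10) - (-4)*111 = 2*10/11 - 1*(-444) = 2*10*(1/11) + 444 = 20/11 + 444 = 4904/11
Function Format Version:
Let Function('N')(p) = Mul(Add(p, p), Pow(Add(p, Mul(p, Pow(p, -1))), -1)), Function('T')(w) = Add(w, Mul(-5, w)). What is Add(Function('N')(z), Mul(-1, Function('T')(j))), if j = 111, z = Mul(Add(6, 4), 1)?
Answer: Rational(4904, 11) ≈ 445.82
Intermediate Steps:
z = 10 (z = Mul(10, 1) = 10)
Function('T')(w) = Mul(-4, w)
Function('N')(p) = Mul(2, p, Pow(Add(1, p), -1)) (Function('N')(p) = Mul(Mul(2, p), Pow(Add(p, 1), -1)) = Mul(Mul(2, p), Pow(Add(1, p), -1)) = Mul(2, p, Pow(Add(1, p), -1)))
Add(Function('N')(z), Mul(-1, Function('T')(j))) = Add(Mul(2, 10, Pow(Add(1, 10), -1)), Mul(-1, Mul(-4, 111))) = Add(Mul(2, 10, Pow(11, -1)), Mul(-1, -444)) = Add(Mul(2, 10, Rational(1, 11)), 444) = Add(Rational(20, 11), 444) = Rational(4904, 11)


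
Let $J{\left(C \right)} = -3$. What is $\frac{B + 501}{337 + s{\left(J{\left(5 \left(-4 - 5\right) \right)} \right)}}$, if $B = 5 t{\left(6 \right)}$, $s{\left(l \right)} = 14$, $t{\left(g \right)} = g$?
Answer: $\frac{59}{39} \approx 1.5128$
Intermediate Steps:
$B = 30$ ($B = 5 \cdot 6 = 30$)
$\frac{B + 501}{337 + s{\left(J{\left(5 \left(-4 - 5\right) \right)} \right)}} = \frac{30 + 501}{337 + 14} = \frac{531}{351} = 531 \cdot \frac{1}{351} = \frac{59}{39}$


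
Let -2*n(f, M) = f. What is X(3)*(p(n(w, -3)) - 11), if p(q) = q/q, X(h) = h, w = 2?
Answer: -30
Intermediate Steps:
n(f, M) = -f/2
p(q) = 1
X(3)*(p(n(w, -3)) - 11) = 3*(1 - 11) = 3*(-10) = -30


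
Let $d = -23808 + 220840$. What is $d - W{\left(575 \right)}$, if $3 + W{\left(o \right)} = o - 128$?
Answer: $196588$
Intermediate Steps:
$W{\left(o \right)} = -131 + o$ ($W{\left(o \right)} = -3 + \left(o - 128\right) = -3 + \left(-128 + o\right) = -131 + o$)
$d = 197032$
$d - W{\left(575 \right)} = 197032 - \left(-131 + 575\right) = 197032 - 444 = 196588$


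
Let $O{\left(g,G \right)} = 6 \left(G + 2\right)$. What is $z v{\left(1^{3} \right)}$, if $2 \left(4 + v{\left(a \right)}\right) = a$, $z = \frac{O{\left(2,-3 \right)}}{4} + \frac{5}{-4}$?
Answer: $\frac{77}{8} \approx 9.625$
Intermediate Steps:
$O{\left(g,G \right)} = 12 + 6 G$ ($O{\left(g,G \right)} = 6 \left(2 + G\right) = 12 + 6 G$)
$z = - \frac{11}{4}$ ($z = \frac{12 + 6 \left(-3\right)}{4} + \frac{5}{-4} = \left(12 - 18\right) \frac{1}{4} + 5 \left(- \frac{1}{4}\right) = \left(-6\right) \frac{1}{4} - \frac{5}{4} = - \frac{3}{2} - \frac{5}{4} = - \frac{11}{4} \approx -2.75$)
$v{\left(a \right)} = -4 + \frac{a}{2}$
$z v{\left(1^{3} \right)} = - \frac{11 \left(-4 + \frac{1^{3}}{2}\right)}{4} = - \frac{11 \left(-4 + \frac{1}{2} \cdot 1\right)}{4} = - \frac{11 \left(-4 + \frac{1}{2}\right)}{4} = \left(- \frac{11}{4}\right) \left(- \frac{7}{2}\right) = \frac{77}{8}$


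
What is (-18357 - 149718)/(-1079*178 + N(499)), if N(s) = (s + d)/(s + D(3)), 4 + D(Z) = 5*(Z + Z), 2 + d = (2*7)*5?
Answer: 4201875/4801523 ≈ 0.87511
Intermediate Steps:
d = 68 (d = -2 + (2*7)*5 = -2 + 14*5 = -2 + 70 = 68)
D(Z) = -4 + 10*Z (D(Z) = -4 + 5*(Z + Z) = -4 + 5*(2*Z) = -4 + 10*Z)
N(s) = (68 + s)/(26 + s) (N(s) = (s + 68)/(s + (-4 + 10*3)) = (68 + s)/(s + (-4 + 30)) = (68 + s)/(s + 26) = (68 + s)/(26 + s))
(-18357 - 149718)/(-1079*178 + N(499)) = (-18357 - 149718)/(-1079*178 + (68 + 499)/(26 + 499)) = -168075/(-192062 + 567/525) = -168075/(-192062 + (1/525)*567) = -168075/(-192062 + 27/25) = -168075/(-4801523/25) = -168075*(-25/4801523) = 4201875/4801523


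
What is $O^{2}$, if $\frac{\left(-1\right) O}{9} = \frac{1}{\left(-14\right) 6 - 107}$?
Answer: $\frac{81}{36481} \approx 0.0022203$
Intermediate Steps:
$O = \frac{9}{191}$ ($O = - \frac{9}{\left(-14\right) 6 - 107} = - \frac{9}{-84 - 107} = - \frac{9}{-191} = \left(-9\right) \left(- \frac{1}{191}\right) = \frac{9}{191} \approx 0.04712$)
$O^{2} = \left(\frac{9}{191}\right)^{2} = \frac{81}{36481}$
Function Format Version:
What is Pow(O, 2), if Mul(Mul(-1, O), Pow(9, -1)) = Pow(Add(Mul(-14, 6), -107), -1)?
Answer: Rational(81, 36481) ≈ 0.0022203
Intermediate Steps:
O = Rational(9, 191) (O = Mul(-9, Pow(Add(Mul(-14, 6), -107), -1)) = Mul(-9, Pow(Add(-84, -107), -1)) = Mul(-9, Pow(-191, -1)) = Mul(-9, Rational(-1, 191)) = Rational(9, 191) ≈ 0.047120)
Pow(O, 2) = Pow(Rational(9, 191), 2) = Rational(81, 36481)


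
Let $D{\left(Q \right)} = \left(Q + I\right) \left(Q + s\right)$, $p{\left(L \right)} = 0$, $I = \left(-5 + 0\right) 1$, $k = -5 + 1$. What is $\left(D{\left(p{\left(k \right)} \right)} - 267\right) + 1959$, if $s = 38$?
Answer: $1502$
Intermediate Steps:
$k = -4$
$I = -5$ ($I = \left(-5\right) 1 = -5$)
$D{\left(Q \right)} = \left(-5 + Q\right) \left(38 + Q\right)$ ($D{\left(Q \right)} = \left(Q - 5\right) \left(Q + 38\right) = \left(-5 + Q\right) \left(38 + Q\right)$)
$\left(D{\left(p{\left(k \right)} \right)} - 267\right) + 1959 = \left(\left(-190 + 0^{2} + 33 \cdot 0\right) - 267\right) + 1959 = \left(\left(-190 + 0 + 0\right) - 267\right) + 1959 = \left(-190 - 267\right) + 1959 = -457 + 1959 = 1502$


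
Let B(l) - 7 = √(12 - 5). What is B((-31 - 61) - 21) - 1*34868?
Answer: -34861 + √7 ≈ -34858.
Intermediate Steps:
B(l) = 7 + √7 (B(l) = 7 + √(12 - 5) = 7 + √7)
B((-31 - 61) - 21) - 1*34868 = (7 + √7) - 1*34868 = (7 + √7) - 34868 = -34861 + √7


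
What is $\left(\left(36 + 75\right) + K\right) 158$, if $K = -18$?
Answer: $14694$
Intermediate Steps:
$\left(\left(36 + 75\right) + K\right) 158 = \left(\left(36 + 75\right) - 18\right) 158 = \left(111 - 18\right) 158 = 93 \cdot 158 = 14694$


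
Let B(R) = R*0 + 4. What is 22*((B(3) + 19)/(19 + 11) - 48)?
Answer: -15587/15 ≈ -1039.1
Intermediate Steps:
B(R) = 4 (B(R) = 0 + 4 = 4)
22*((B(3) + 19)/(19 + 11) - 48) = 22*((4 + 19)/(19 + 11) - 48) = 22*(23/30 - 48) = 22*(-1417/30) = -15587/15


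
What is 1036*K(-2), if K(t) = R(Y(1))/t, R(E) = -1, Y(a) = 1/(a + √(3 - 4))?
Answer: 518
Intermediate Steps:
Y(a) = 1/(I + a) (Y(a) = 1/(a + √(-1)) = 1/(a + I) = 1/(I + a))
K(t) = -1/t
1036*K(-2) = 1036*(-1/(-2)) = 1036*(-1*(-½)) = 1036*(½) = 518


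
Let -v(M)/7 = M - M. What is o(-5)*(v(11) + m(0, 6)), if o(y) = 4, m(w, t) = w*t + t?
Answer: 24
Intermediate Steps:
m(w, t) = t + t*w (m(w, t) = t*w + t = t + t*w)
v(M) = 0 (v(M) = -7*(M - M) = -7*0 = 0)
o(-5)*(v(11) + m(0, 6)) = 4*(0 + 6*(1 + 0)) = 4*(0 + 6*1) = 4*(0 + 6) = 4*6 = 24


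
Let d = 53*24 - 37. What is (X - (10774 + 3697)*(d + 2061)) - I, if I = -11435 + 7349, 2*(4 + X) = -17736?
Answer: -47701202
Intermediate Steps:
X = -8872 (X = -4 + (½)*(-17736) = -4 - 8868 = -8872)
I = -4086
d = 1235 (d = 1272 - 37 = 1235)
(X - (10774 + 3697)*(d + 2061)) - I = (-8872 - (10774 + 3697)*(1235 + 2061)) - 1*(-4086) = (-8872 - 14471*3296) + 4086 = (-8872 - 1*47696416) + 4086 = (-8872 - 47696416) + 4086 = -47705288 + 4086 = -47701202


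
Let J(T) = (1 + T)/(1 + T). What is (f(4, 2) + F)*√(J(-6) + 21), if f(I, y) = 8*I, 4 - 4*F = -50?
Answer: 91*√22/2 ≈ 213.41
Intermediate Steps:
F = 27/2 (F = 1 - ¼*(-50) = 1 + 25/2 = 27/2 ≈ 13.500)
J(T) = 1
(f(4, 2) + F)*√(J(-6) + 21) = (8*4 + 27/2)*√(1 + 21) = (32 + 27/2)*√22 = 91*√22/2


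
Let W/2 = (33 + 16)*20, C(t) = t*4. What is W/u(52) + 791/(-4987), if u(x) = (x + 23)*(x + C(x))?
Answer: -282499/4862325 ≈ -0.058100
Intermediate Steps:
C(t) = 4*t
W = 1960 (W = 2*((33 + 16)*20) = 2*(49*20) = 2*980 = 1960)
u(x) = 5*x*(23 + x) (u(x) = (x + 23)*(x + 4*x) = (23 + x)*(5*x) = 5*x*(23 + x))
W/u(52) + 791/(-4987) = 1960/((5*52*(23 + 52))) + 791/(-4987) = 1960/((5*52*75)) + 791*(-1/4987) = 1960/19500 - 791/4987 = 1960*(1/19500) - 791/4987 = 98/975 - 791/4987 = -282499/4862325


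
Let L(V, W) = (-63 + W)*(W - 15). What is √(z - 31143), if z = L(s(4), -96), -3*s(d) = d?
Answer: I*√13494 ≈ 116.16*I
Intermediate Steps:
s(d) = -d/3
L(V, W) = (-63 + W)*(-15 + W)
z = 17649 (z = 945 + (-96)² - 78*(-96) = 945 + 9216 + 7488 = 17649)
√(z - 31143) = √(17649 - 31143) = √(-13494) = I*√13494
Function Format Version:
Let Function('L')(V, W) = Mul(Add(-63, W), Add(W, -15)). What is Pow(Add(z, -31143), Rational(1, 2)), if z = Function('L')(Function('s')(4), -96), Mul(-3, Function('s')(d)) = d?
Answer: Mul(I, Pow(13494, Rational(1, 2))) ≈ Mul(116.16, I)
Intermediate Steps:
Function('s')(d) = Mul(Rational(-1, 3), d)
Function('L')(V, W) = Mul(Add(-63, W), Add(-15, W))
z = 17649 (z = Add(945, Pow(-96, 2), Mul(-78, -96)) = Add(945, 9216, 7488) = 17649)
Pow(Add(z, -31143), Rational(1, 2)) = Pow(Add(17649, -31143), Rational(1, 2)) = Pow(-13494, Rational(1, 2)) = Mul(I, Pow(13494, Rational(1, 2)))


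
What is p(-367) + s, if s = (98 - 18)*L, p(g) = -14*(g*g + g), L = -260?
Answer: -1901308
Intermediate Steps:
p(g) = -14*g - 14*g**2 (p(g) = -14*(g**2 + g) = -14*(g + g**2) = -14*g - 14*g**2)
s = -20800 (s = (98 - 18)*(-260) = 80*(-260) = -20800)
p(-367) + s = -14*(-367)*(1 - 367) - 20800 = -14*(-367)*(-366) - 20800 = -1880508 - 20800 = -1901308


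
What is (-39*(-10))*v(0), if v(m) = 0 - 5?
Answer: -1950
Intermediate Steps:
v(m) = -5
(-39*(-10))*v(0) = -39*(-10)*(-5) = 390*(-5) = -1950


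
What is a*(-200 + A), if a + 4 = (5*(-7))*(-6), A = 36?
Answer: -33784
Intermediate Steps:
a = 206 (a = -4 + (5*(-7))*(-6) = -4 - 35*(-6) = -4 + 210 = 206)
a*(-200 + A) = 206*(-200 + 36) = 206*(-164) = -33784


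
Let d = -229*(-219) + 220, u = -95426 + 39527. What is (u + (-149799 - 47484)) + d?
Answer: -202811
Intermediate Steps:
u = -55899
d = 50371 (d = 50151 + 220 = 50371)
(u + (-149799 - 47484)) + d = (-55899 + (-149799 - 47484)) + 50371 = (-55899 - 197283) + 50371 = -253182 + 50371 = -202811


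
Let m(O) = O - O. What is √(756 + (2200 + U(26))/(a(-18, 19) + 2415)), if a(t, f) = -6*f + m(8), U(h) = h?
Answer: √445315598/767 ≈ 27.513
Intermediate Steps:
m(O) = 0
a(t, f) = -6*f (a(t, f) = -6*f + 0 = -6*f)
√(756 + (2200 + U(26))/(a(-18, 19) + 2415)) = √(756 + (2200 + 26)/(-6*19 + 2415)) = √(756 + 2226/(-114 + 2415)) = √(756 + 2226/2301) = √(756 + 2226*(1/2301)) = √(756 + 742/767) = √(580594/767) = √445315598/767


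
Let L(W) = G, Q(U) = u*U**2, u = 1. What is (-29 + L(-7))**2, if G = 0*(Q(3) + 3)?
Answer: 841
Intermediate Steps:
Q(U) = U**2 (Q(U) = 1*U**2 = U**2)
G = 0 (G = 0*(3**2 + 3) = 0*(9 + 3) = 0*12 = 0)
L(W) = 0
(-29 + L(-7))**2 = (-29 + 0)**2 = (-29)**2 = 841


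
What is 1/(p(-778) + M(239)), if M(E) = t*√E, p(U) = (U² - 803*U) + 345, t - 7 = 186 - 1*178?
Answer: 136707/168199228666 - 5*√239/504597685998 ≈ 8.1262e-7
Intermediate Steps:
t = 15 (t = 7 + (186 - 1*178) = 7 + (186 - 178) = 7 + 8 = 15)
p(U) = 345 + U² - 803*U
M(E) = 15*√E
1/(p(-778) + M(239)) = 1/((345 + (-778)² - 803*(-778)) + 15*√239) = 1/((345 + 605284 + 624734) + 15*√239) = 1/(1230363 + 15*√239)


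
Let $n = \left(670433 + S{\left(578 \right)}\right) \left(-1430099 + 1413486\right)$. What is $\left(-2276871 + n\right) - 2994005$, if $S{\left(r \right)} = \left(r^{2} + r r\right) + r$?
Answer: $-22253051603$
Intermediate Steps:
$S{\left(r \right)} = r + 2 r^{2}$ ($S{\left(r \right)} = \left(r^{2} + r^{2}\right) + r = 2 r^{2} + r = r + 2 r^{2}$)
$n = -22247780727$ ($n = \left(670433 + 578 \left(1 + 2 \cdot 578\right)\right) \left(-1430099 + 1413486\right) = \left(670433 + 578 \left(1 + 1156\right)\right) \left(-16613\right) = \left(670433 + 578 \cdot 1157\right) \left(-16613\right) = \left(670433 + 668746\right) \left(-16613\right) = 1339179 \left(-16613\right) = -22247780727$)
$\left(-2276871 + n\right) - 2994005 = \left(-2276871 - 22247780727\right) - 2994005 = -22250057598 - 2994005 = -22253051603$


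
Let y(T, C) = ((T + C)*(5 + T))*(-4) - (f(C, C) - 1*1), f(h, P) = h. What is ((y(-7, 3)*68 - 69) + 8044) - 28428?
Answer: -22765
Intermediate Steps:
y(T, C) = 1 - C - 4*(5 + T)*(C + T) (y(T, C) = ((T + C)*(5 + T))*(-4) - (C - 1*1) = ((C + T)*(5 + T))*(-4) - (C - 1) = ((5 + T)*(C + T))*(-4) - (-1 + C) = -4*(5 + T)*(C + T) + (1 - C) = 1 - C - 4*(5 + T)*(C + T))
((y(-7, 3)*68 - 69) + 8044) - 28428 = (((1 - 21*3 - 20*(-7) - 4*(-7)² - 4*3*(-7))*68 - 69) + 8044) - 28428 = (((1 - 63 + 140 - 4*49 + 84)*68 - 69) + 8044) - 28428 = (((1 - 63 + 140 - 196 + 84)*68 - 69) + 8044) - 28428 = ((-34*68 - 69) + 8044) - 28428 = ((-2312 - 69) + 8044) - 28428 = (-2381 + 8044) - 28428 = 5663 - 28428 = -22765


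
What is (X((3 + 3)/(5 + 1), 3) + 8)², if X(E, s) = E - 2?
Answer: 49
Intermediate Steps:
X(E, s) = -2 + E
(X((3 + 3)/(5 + 1), 3) + 8)² = ((-2 + (3 + 3)/(5 + 1)) + 8)² = ((-2 + 6/6) + 8)² = ((-2 + 6*(⅙)) + 8)² = ((-2 + 1) + 8)² = (-1 + 8)² = 7² = 49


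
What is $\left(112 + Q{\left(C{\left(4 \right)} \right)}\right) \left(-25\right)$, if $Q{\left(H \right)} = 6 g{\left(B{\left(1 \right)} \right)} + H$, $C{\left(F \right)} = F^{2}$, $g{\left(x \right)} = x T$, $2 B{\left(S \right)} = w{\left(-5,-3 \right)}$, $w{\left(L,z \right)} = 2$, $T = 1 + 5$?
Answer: $-4100$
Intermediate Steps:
$T = 6$
$B{\left(S \right)} = 1$ ($B{\left(S \right)} = \frac{1}{2} \cdot 2 = 1$)
$g{\left(x \right)} = 6 x$ ($g{\left(x \right)} = x 6 = 6 x$)
$Q{\left(H \right)} = 36 + H$ ($Q{\left(H \right)} = 6 \cdot 6 \cdot 1 + H = 6 \cdot 6 + H = 36 + H$)
$\left(112 + Q{\left(C{\left(4 \right)} \right)}\right) \left(-25\right) = \left(112 + \left(36 + 4^{2}\right)\right) \left(-25\right) = \left(112 + \left(36 + 16\right)\right) \left(-25\right) = \left(112 + 52\right) \left(-25\right) = 164 \left(-25\right) = -4100$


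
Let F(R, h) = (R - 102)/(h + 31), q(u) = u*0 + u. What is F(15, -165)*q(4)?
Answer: 174/67 ≈ 2.5970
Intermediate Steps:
q(u) = u (q(u) = 0 + u = u)
F(R, h) = (-102 + R)/(31 + h)
F(15, -165)*q(4) = ((-102 + 15)/(31 - 165))*4 = (-87/(-134))*4 = -1/134*(-87)*4 = (87/134)*4 = 174/67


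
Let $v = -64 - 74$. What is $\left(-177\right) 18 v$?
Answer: $439668$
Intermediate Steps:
$v = -138$ ($v = -64 - 74 = -138$)
$\left(-177\right) 18 v = \left(-177\right) 18 \left(-138\right) = \left(-3186\right) \left(-138\right) = 439668$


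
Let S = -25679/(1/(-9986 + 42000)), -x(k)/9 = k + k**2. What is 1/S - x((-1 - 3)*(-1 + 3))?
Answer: 414332103023/822087506 ≈ 504.00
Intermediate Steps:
x(k) = -9*k - 9*k**2 (x(k) = -9*(k + k**2) = -9*k - 9*k**2)
S = -822087506 (S = -25679/(1/32014) = -25679/1/32014 = -25679*32014 = -822087506)
1/S - x((-1 - 3)*(-1 + 3)) = 1/(-822087506) - (-9)*(-1 - 3)*(-1 + 3)*(1 + (-1 - 3)*(-1 + 3)) = -1/822087506 - (-9)*(-4*2)*(1 - 4*2) = -1/822087506 - (-9)*(-8)*(1 - 8) = -1/822087506 - (-9)*(-8)*(-7) = -1/822087506 - 1*(-504) = -1/822087506 + 504 = 414332103023/822087506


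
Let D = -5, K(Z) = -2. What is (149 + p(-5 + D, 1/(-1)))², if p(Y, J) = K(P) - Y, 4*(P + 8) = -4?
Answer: 24649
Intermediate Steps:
P = -9 (P = -8 + (¼)*(-4) = -8 - 1 = -9)
p(Y, J) = -2 - Y
(149 + p(-5 + D, 1/(-1)))² = (149 + (-2 - (-5 - 5)))² = (149 + (-2 - 1*(-10)))² = (149 + (-2 + 10))² = (149 + 8)² = 157² = 24649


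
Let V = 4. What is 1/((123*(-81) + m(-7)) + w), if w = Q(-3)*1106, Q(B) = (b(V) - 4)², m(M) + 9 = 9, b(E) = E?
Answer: -1/9963 ≈ -0.00010037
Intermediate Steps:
m(M) = 0 (m(M) = -9 + 9 = 0)
Q(B) = 0 (Q(B) = (4 - 4)² = 0² = 0)
w = 0 (w = 0*1106 = 0)
1/((123*(-81) + m(-7)) + w) = 1/((123*(-81) + 0) + 0) = 1/((-9963 + 0) + 0) = 1/(-9963 + 0) = 1/(-9963) = -1/9963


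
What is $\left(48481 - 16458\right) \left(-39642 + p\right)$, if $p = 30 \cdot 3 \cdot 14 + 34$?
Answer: $-1228018004$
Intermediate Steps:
$p = 1294$ ($p = 30 \cdot 42 + 34 = 1260 + 34 = 1294$)
$\left(48481 - 16458\right) \left(-39642 + p\right) = \left(48481 - 16458\right) \left(-39642 + 1294\right) = 32023 \left(-38348\right) = -1228018004$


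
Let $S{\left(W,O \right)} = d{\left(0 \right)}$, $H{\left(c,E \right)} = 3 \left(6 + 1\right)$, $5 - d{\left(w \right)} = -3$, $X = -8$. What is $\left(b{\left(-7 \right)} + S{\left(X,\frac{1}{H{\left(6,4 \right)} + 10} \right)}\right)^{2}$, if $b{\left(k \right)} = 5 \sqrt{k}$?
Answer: $-111 + 80 i \sqrt{7} \approx -111.0 + 211.66 i$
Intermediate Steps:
$d{\left(w \right)} = 8$ ($d{\left(w \right)} = 5 - -3 = 5 + 3 = 8$)
$H{\left(c,E \right)} = 21$ ($H{\left(c,E \right)} = 3 \cdot 7 = 21$)
$S{\left(W,O \right)} = 8$
$\left(b{\left(-7 \right)} + S{\left(X,\frac{1}{H{\left(6,4 \right)} + 10} \right)}\right)^{2} = \left(5 \sqrt{-7} + 8\right)^{2} = \left(5 i \sqrt{7} + 8\right)^{2} = \left(8 + 5 i \sqrt{7}\right)^{2}$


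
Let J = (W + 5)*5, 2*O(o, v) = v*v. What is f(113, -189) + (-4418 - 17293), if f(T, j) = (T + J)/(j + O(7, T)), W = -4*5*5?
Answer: -269021725/12391 ≈ -21711.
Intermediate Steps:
O(o, v) = v**2/2 (O(o, v) = (v*v)/2 = v**2/2)
W = -100 (W = -20*5 = -100)
J = -475 (J = (-100 + 5)*5 = -95*5 = -475)
f(T, j) = (-475 + T)/(j + T**2/2) (f(T, j) = (T - 475)/(j + T**2/2) = (-475 + T)/(j + T**2/2))
f(113, -189) + (-4418 - 17293) = 2*(-475 + 113)/(113**2 + 2*(-189)) + (-4418 - 17293) = 2*(-362)/(12769 - 378) - 21711 = 2*(-362)/12391 - 21711 = 2*(1/12391)*(-362) - 21711 = -724/12391 - 21711 = -269021725/12391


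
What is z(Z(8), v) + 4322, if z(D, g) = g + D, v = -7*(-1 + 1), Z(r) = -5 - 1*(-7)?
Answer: 4324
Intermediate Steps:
Z(r) = 2 (Z(r) = -5 + 7 = 2)
v = 0 (v = -7*0 = 0)
z(D, g) = D + g
z(Z(8), v) + 4322 = (2 + 0) + 4322 = 2 + 4322 = 4324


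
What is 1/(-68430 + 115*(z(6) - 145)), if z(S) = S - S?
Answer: -1/85105 ≈ -1.1750e-5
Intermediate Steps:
z(S) = 0
1/(-68430 + 115*(z(6) - 145)) = 1/(-68430 + 115*(0 - 145)) = 1/(-68430 + 115*(-145)) = 1/(-68430 - 16675) = 1/(-85105) = -1/85105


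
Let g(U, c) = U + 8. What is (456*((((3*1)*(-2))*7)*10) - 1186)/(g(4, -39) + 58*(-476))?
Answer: 96353/13798 ≈ 6.9831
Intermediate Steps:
g(U, c) = 8 + U
(456*((((3*1)*(-2))*7)*10) - 1186)/(g(4, -39) + 58*(-476)) = (456*((((3*1)*(-2))*7)*10) - 1186)/((8 + 4) + 58*(-476)) = (456*(((3*(-2))*7)*10) - 1186)/(12 - 27608) = (456*(-6*7*10) - 1186)/(-27596) = (456*(-42*10) - 1186)*(-1/27596) = (456*(-420) - 1186)*(-1/27596) = (-191520 - 1186)*(-1/27596) = -192706*(-1/27596) = 96353/13798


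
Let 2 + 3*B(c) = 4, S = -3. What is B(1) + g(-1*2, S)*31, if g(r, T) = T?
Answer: -277/3 ≈ -92.333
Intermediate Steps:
B(c) = 2/3 (B(c) = -2/3 + (1/3)*4 = -2/3 + 4/3 = 2/3)
B(1) + g(-1*2, S)*31 = 2/3 - 3*31 = 2/3 - 93 = -277/3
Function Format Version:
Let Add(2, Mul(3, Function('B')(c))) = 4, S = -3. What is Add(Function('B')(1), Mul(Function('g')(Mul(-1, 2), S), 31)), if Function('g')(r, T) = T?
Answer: Rational(-277, 3) ≈ -92.333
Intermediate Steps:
Function('B')(c) = Rational(2, 3) (Function('B')(c) = Add(Rational(-2, 3), Mul(Rational(1, 3), 4)) = Add(Rational(-2, 3), Rational(4, 3)) = Rational(2, 3))
Add(Function('B')(1), Mul(Function('g')(Mul(-1, 2), S), 31)) = Add(Rational(2, 3), Mul(-3, 31)) = Add(Rational(2, 3), -93) = Rational(-277, 3)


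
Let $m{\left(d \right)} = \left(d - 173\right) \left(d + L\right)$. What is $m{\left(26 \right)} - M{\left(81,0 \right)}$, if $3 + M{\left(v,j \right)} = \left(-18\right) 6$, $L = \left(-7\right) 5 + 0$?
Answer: $1434$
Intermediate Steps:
$L = -35$ ($L = -35 + 0 = -35$)
$m{\left(d \right)} = \left(-173 + d\right) \left(-35 + d\right)$ ($m{\left(d \right)} = \left(d - 173\right) \left(d - 35\right) = \left(-173 + d\right) \left(-35 + d\right)$)
$M{\left(v,j \right)} = -111$ ($M{\left(v,j \right)} = -3 - 108 = -111$)
$m{\left(26 \right)} - M{\left(81,0 \right)} = \left(6055 + 26^{2} - 5408\right) - -111 = \left(6055 + 676 - 5408\right) + 111 = 1323 + 111 = 1434$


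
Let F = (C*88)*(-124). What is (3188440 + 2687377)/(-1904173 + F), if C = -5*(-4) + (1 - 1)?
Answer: -5875817/2122413 ≈ -2.7685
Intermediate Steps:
C = 20 (C = 20 + 0 = 20)
F = -218240 (F = (20*88)*(-124) = 1760*(-124) = -218240)
(3188440 + 2687377)/(-1904173 + F) = (3188440 + 2687377)/(-1904173 - 218240) = 5875817/(-2122413) = 5875817*(-1/2122413) = -5875817/2122413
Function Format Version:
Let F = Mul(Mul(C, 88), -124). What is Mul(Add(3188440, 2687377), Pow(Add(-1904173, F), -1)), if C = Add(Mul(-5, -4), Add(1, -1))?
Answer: Rational(-5875817, 2122413) ≈ -2.7685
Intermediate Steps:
C = 20 (C = Add(20, 0) = 20)
F = -218240 (F = Mul(Mul(20, 88), -124) = Mul(1760, -124) = -218240)
Mul(Add(3188440, 2687377), Pow(Add(-1904173, F), -1)) = Mul(Add(3188440, 2687377), Pow(Add(-1904173, -218240), -1)) = Mul(5875817, Pow(-2122413, -1)) = Mul(5875817, Rational(-1, 2122413)) = Rational(-5875817, 2122413)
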